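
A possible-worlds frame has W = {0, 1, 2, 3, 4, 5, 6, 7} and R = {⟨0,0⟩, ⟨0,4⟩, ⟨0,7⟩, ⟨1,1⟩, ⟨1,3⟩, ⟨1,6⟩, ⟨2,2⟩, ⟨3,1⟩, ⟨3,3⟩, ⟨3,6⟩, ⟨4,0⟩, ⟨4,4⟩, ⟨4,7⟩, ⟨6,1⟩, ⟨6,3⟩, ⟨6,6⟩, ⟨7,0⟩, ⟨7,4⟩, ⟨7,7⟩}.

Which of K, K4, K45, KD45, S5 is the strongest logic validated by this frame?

Transitive (axiom 4): yes — every two-step R-path is closed by a direct edge.
Euclidean (axiom 5): yes — any two successors of a common world are R-related.
Serial (axiom D): no — 5 has no R-successor.
Reflexive (axiom T): no — 5 is not related to itself.
So F validates K, K4, K45; KD45 would additionally require R to be serial. The strongest is K45.

K45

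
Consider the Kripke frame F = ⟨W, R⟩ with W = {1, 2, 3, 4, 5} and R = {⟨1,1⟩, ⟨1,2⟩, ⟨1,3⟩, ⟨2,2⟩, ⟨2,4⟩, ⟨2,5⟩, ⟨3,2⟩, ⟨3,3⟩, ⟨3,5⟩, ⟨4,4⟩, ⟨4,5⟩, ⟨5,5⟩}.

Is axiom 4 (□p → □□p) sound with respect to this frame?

The schema 4 characterises exactly the transitive frames.
Transitive: no — 1 R 2 and 2 R 4, but not 1 R 4.

No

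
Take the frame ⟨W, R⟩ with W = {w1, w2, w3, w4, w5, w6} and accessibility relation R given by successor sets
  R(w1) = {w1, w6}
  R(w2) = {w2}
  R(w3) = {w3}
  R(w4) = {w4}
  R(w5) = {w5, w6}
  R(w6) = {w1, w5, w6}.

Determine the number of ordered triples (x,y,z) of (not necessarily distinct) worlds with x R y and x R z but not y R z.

2

Enumerating: (w6,w1,w5), (w6,w5,w1).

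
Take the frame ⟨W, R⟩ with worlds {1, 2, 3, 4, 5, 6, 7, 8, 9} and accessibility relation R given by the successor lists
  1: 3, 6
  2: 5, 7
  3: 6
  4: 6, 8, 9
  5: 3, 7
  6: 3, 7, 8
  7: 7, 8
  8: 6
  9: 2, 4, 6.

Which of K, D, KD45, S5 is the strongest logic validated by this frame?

D

Serial (axiom D): yes — every world has a successor (e.g. 1 R 3).
Euclidean (axiom 5): no — 2 R 7 and 2 R 5, but not 7 R 5.
Transitive (axiom 4): no — 1 R 6 and 6 R 7, but not 1 R 7.
Reflexive (axiom T): no — 1 is not related to itself.
So F validates K, D; KD45 would additionally require R to be Euclidean and transitive. The strongest is D.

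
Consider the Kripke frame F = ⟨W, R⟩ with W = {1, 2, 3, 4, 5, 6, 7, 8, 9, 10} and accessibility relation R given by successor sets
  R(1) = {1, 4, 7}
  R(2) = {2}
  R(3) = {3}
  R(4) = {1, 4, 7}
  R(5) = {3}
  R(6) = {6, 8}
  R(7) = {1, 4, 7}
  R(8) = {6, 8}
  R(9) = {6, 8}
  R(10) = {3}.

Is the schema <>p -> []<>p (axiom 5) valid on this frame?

By correspondence theory, 5 is valid on a frame iff R is Euclidean.
Euclidean: yes — any two successors of a common world are R-related.

Yes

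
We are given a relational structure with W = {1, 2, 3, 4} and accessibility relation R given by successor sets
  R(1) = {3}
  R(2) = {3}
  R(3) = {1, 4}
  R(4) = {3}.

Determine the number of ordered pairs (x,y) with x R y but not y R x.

Enumerating: (2,3).

1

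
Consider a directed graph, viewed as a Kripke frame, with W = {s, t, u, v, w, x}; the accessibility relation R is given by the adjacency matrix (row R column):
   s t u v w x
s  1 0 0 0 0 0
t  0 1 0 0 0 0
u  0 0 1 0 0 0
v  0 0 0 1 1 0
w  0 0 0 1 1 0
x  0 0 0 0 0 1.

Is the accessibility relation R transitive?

Transitive: yes — every two-step R-path is closed by a direct edge.

Yes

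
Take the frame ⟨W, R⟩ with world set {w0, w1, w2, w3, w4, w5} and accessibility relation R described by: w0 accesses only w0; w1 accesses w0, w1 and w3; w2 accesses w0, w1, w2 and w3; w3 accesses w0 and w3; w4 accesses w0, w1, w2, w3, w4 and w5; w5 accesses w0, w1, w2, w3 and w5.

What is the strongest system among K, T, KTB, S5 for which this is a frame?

Reflexive (axiom T): yes — every world is R-related to itself.
Symmetric (axiom B): no — w1 R w0 but not w0 R w1.
Euclidean (axiom 5): no — w1 R w0 and w1 R w3, but not w0 R w3.
So F validates K, T; KTB would additionally require R to be symmetric. The strongest is T.

T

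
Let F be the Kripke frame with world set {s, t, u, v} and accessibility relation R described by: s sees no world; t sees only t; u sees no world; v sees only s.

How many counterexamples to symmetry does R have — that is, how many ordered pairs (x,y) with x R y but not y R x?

1

Enumerating: (v,s).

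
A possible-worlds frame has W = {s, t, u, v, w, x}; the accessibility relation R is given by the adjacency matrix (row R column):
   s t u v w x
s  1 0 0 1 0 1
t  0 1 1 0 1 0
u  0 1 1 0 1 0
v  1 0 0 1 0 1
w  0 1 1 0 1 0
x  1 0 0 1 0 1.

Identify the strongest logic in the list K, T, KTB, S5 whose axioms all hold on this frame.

Reflexive (axiom T): yes — every world is R-related to itself.
Symmetric (axiom B): yes — every pair in R has its reverse in R.
Euclidean (axiom 5): yes — any two successors of a common world are R-related.
So F validates K, T, KTB, S5. The strongest is S5.

S5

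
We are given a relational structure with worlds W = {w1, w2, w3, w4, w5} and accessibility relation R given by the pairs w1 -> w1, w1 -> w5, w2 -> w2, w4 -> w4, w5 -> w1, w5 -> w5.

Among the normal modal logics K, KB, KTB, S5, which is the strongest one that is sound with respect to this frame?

KB

Symmetric (axiom B): yes — every pair in R has its reverse in R.
Reflexive (axiom T): no — w3 is not related to itself.
Euclidean (axiom 5): yes — any two successors of a common world are R-related.
So F validates K, KB; KTB would additionally require R to be reflexive. The strongest is KB.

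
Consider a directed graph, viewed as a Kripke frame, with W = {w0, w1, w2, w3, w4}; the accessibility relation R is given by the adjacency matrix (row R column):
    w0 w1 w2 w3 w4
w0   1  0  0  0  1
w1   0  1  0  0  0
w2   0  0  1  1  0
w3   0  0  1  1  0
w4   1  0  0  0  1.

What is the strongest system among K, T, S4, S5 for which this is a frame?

S5

Reflexive (axiom T): yes — every world is R-related to itself.
Transitive (axiom 4): yes — every two-step R-path is closed by a direct edge.
Euclidean (axiom 5): yes — any two successors of a common world are R-related.
So F validates K, T, S4, S5. The strongest is S5.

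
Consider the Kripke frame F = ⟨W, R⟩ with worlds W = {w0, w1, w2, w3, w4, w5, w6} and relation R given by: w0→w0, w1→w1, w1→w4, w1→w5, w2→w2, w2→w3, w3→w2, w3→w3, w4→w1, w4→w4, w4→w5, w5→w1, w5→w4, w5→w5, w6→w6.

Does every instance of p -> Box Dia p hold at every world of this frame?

Yes

Axiom B corresponds to the accessibility relation being symmetric.
Symmetric: yes — every pair in R has its reverse in R.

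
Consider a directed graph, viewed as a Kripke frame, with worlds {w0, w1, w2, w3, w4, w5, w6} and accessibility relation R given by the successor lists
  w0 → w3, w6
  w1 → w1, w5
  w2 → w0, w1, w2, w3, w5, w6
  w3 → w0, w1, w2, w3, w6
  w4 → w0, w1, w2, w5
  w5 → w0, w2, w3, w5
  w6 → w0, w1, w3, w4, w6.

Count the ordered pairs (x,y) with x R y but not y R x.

13

Enumerating: (w1,w5), (w2,w0), (w2,w1), (w2,w6), (w3,w1), (w4,w0), (w4,w1), (w4,w2), (w4,w5), (w5,w0), (w5,w3), (w6,w1), (w6,w4).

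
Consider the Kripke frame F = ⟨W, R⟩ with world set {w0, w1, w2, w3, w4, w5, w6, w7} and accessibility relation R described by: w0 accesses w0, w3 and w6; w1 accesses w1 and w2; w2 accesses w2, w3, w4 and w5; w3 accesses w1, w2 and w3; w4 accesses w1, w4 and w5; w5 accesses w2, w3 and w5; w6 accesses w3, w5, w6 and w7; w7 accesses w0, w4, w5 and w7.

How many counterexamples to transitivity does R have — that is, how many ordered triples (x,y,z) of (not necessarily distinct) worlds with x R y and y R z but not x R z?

26

Enumerating: (w0,w3,w1), (w0,w3,w2), (w0,w6,w5), (w0,w6,w7), (w1,w2,w3), (w1,w2,w4), (w1,w2,w5), (w2,w3,w1), (w2,w4,w1), (w3,w2,w4), (w3,w2,w5), (w4,w1,w2), … and 14 more.
Total: 26.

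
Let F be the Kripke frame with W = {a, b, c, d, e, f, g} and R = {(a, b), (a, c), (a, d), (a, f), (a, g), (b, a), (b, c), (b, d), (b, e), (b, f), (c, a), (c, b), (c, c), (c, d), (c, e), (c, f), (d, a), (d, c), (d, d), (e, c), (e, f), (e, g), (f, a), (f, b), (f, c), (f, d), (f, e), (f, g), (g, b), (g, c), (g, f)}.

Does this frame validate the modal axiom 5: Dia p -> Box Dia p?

The schema 5 characterises exactly the Euclidean frames.
Euclidean: no — a R b and a R g, but not b R g.

No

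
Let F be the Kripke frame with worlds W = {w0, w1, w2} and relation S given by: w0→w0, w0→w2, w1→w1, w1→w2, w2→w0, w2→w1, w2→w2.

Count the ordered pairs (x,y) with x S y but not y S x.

S is symmetric; there are no such tuples.

0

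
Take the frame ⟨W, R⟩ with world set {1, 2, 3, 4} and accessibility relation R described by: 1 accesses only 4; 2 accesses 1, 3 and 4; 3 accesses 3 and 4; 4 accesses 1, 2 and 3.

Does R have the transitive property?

Transitive: no — 1 R 4 and 4 R 2, but not 1 R 2.

No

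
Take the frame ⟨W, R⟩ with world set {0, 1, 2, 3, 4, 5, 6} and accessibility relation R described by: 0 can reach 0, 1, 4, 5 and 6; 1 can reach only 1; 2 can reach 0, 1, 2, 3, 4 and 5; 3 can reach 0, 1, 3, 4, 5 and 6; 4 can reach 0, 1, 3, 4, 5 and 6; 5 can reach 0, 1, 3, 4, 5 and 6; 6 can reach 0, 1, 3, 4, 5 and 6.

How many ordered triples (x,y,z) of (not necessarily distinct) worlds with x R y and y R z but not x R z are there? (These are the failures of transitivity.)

Enumerating: (0,4,3), (0,5,3), (0,6,3), (2,0,6), (2,3,6), (2,4,6), (2,5,6).

7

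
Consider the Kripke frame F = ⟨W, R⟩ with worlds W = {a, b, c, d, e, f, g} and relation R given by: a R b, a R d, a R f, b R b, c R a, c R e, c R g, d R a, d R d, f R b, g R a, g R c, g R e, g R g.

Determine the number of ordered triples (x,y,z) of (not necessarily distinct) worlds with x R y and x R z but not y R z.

Enumerating: (a,b,d), (a,b,f), (a,d,b), (a,d,f), (a,f,d), (a,f,f), (c,a,a), (c,a,e), (c,a,g), (c,e,a), (c,e,e), (c,e,g), … and 10 more.
Total: 22.

22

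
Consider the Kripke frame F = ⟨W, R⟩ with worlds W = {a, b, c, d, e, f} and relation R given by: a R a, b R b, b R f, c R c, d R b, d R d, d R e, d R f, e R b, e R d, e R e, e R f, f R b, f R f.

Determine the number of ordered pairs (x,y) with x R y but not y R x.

Enumerating: (d,b), (d,f), (e,b), (e,f).

4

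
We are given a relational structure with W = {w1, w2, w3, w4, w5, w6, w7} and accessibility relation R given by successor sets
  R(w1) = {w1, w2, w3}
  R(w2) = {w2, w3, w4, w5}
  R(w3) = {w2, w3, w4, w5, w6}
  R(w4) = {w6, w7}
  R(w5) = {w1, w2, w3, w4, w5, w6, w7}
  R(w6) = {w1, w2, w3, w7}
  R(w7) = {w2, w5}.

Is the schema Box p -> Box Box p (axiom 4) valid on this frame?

By correspondence theory, 4 is valid on a frame iff R is transitive.
Transitive: no — w1 R w2 and w2 R w4, but not w1 R w4.

No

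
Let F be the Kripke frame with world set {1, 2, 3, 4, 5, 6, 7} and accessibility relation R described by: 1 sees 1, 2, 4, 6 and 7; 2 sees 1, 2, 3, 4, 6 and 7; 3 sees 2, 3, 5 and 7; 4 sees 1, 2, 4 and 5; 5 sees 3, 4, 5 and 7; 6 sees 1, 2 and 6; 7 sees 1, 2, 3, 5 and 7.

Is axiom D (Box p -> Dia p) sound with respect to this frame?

Yes

Axiom D corresponds to the accessibility relation being serial.
Serial: yes — every world has a successor (e.g. 1 R 1).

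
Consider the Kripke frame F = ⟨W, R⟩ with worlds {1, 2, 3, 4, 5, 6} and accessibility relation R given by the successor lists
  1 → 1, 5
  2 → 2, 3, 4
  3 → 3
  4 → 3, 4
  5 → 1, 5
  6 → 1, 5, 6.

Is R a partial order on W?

No

Reflexive: yes — every world is R-related to itself.
Transitive: yes — every two-step R-path is closed by a direct edge.
Antisymmetric: no — 1 R 5 and 5 R 1 with 1 ≠ 5.
So R is not a partial order.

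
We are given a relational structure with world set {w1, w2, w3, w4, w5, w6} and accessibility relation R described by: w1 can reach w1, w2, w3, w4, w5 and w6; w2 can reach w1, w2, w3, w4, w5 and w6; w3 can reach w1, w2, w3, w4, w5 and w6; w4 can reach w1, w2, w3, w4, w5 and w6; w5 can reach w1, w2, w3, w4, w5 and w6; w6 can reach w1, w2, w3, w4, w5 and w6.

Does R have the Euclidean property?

Yes

Euclidean: yes — any two successors of a common world are R-related.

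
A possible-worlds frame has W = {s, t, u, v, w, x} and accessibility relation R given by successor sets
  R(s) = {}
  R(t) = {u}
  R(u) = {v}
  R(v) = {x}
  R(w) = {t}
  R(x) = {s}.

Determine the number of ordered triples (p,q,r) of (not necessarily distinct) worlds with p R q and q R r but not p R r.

Enumerating: (t,u,v), (u,v,x), (v,x,s), (w,t,u).

4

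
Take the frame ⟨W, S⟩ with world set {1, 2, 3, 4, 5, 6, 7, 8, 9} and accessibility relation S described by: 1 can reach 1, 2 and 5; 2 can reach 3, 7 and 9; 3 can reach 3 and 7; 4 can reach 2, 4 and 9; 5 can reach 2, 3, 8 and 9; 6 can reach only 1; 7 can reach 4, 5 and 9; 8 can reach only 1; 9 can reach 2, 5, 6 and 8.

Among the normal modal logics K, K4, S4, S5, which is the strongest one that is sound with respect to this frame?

K

Transitive (axiom 4): no — 1 S 2 and 2 S 3, but not 1 S 3.
Reflexive (axiom T): no — 2 is not related to itself.
Euclidean (axiom 5): no — 1 S 2 and 1 S 5, but not 2 S 5.
So F validates K; K4 would additionally require S to be transitive. The strongest is K.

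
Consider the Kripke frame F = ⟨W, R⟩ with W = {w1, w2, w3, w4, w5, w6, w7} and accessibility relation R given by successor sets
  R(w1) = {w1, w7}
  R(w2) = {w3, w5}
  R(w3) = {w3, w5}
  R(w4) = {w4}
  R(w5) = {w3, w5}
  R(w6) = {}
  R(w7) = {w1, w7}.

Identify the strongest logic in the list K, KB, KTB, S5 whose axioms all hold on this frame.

Symmetric (axiom B): no — w2 R w3 but not w3 R w2.
Reflexive (axiom T): no — w2 is not related to itself.
Euclidean (axiom 5): yes — any two successors of a common world are R-related.
So F validates K; KB would additionally require R to be symmetric. The strongest is K.

K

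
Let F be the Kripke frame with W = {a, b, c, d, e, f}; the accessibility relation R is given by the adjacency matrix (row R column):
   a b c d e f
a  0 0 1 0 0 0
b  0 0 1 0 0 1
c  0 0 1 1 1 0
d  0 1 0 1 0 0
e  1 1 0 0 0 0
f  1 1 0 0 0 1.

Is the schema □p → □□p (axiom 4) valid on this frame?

No

Axiom 4 corresponds to the accessibility relation being transitive.
Transitive: no — a R c and c R d, but not a R d.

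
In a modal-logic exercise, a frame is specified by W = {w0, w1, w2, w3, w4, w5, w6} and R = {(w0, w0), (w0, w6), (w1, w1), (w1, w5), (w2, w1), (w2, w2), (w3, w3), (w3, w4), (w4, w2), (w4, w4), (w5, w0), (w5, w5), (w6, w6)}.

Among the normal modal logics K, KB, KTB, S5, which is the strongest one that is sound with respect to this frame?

K

Symmetric (axiom B): no — w0 R w6 but not w6 R w0.
Reflexive (axiom T): yes — every world is R-related to itself.
Euclidean (axiom 5): no — w0 R w6 and w0 R w0, but not w6 R w0.
So F validates K; KB would additionally require R to be symmetric. The strongest is K.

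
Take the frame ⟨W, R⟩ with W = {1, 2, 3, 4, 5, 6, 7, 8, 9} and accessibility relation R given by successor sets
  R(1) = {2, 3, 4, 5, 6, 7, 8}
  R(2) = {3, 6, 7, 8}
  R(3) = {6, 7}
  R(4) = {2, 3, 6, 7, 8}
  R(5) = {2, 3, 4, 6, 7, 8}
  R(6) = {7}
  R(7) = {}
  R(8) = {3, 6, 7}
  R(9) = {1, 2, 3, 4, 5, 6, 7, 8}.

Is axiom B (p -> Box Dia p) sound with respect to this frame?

No

Axiom B corresponds to the accessibility relation being symmetric.
Symmetric: no — 1 R 2 but not 2 R 1.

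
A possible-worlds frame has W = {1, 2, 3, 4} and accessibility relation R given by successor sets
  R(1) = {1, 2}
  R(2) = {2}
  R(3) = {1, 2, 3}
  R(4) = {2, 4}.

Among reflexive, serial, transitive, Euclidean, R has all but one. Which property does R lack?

Euclidean

Reflexive: yes — every world is R-related to itself.
Serial: yes — every world has a successor (e.g. 1 R 1).
Transitive: yes — every two-step R-path is closed by a direct edge.
Euclidean: no — 3 R 2 and 3 R 1, but not 2 R 1.
Only Euclidean fails.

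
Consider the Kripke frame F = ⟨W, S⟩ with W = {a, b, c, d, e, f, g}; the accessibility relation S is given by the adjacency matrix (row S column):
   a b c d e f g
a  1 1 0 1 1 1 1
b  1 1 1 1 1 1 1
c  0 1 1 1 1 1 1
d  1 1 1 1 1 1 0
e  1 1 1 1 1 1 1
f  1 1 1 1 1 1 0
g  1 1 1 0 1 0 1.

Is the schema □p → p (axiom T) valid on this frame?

By correspondence theory, T is valid on a frame iff S is reflexive.
Reflexive: yes — every world is S-related to itself.

Yes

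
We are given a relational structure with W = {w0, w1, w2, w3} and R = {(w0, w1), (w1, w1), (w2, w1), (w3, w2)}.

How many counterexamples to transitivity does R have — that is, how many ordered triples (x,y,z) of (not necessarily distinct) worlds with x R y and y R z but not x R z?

Enumerating: (w3,w2,w1).

1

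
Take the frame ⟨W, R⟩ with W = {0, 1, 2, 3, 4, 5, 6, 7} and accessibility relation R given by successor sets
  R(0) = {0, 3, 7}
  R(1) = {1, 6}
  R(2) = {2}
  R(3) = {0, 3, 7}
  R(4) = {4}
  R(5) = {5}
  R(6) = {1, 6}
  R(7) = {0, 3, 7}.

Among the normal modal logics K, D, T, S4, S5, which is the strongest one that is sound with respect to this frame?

S5

Serial (axiom D): yes — every world has a successor (e.g. 0 R 0).
Reflexive (axiom T): yes — every world is R-related to itself.
Transitive (axiom 4): yes — every two-step R-path is closed by a direct edge.
Euclidean (axiom 5): yes — any two successors of a common world are R-related.
So F validates K, D, T, S4, S5. The strongest is S5.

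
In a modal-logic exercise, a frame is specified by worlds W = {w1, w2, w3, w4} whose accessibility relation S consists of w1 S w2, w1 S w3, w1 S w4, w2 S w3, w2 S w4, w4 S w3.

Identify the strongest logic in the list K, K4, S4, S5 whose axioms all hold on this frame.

Transitive (axiom 4): yes — every two-step S-path is closed by a direct edge.
Reflexive (axiom T): no — w1 is not related to itself.
Euclidean (axiom 5): no — w1 S w3 and w1 S w2, but not w3 S w2.
So F validates K, K4; S4 would additionally require S to be reflexive. The strongest is K4.

K4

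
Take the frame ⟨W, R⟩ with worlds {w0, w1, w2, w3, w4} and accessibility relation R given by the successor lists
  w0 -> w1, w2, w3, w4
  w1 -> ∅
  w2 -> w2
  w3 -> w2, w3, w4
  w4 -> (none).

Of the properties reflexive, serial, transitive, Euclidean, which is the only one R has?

transitive

Reflexive: no — w0 is not related to itself.
Serial: no — w1 has no R-successor.
Transitive: yes — every two-step R-path is closed by a direct edge.
Euclidean: no — w0 R w1 and w0 R w2, but not w1 R w2.
Only transitive holds.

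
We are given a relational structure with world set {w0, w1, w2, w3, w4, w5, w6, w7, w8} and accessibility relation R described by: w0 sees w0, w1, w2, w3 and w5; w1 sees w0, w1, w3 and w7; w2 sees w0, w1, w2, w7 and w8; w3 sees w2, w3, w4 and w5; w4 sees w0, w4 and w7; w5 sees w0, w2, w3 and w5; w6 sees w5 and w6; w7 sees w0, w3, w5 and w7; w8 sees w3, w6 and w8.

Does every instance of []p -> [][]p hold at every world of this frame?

Axiom 4 corresponds to the accessibility relation being transitive.
Transitive: no — w0 R w1 and w1 R w7, but not w0 R w7.

No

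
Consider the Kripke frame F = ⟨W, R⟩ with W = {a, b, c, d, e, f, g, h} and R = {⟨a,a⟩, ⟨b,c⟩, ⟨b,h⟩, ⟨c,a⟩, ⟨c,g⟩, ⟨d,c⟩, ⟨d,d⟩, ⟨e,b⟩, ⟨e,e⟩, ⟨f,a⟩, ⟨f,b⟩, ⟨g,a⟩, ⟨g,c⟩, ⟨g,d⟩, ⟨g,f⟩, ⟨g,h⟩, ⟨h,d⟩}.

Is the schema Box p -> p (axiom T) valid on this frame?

No

The schema T characterises exactly the reflexive frames.
Reflexive: no — b is not related to itself.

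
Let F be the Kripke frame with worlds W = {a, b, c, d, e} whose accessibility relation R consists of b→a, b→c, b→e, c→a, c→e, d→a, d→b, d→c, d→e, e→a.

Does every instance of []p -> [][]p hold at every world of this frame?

The schema 4 characterises exactly the transitive frames.
Transitive: yes — every two-step R-path is closed by a direct edge.

Yes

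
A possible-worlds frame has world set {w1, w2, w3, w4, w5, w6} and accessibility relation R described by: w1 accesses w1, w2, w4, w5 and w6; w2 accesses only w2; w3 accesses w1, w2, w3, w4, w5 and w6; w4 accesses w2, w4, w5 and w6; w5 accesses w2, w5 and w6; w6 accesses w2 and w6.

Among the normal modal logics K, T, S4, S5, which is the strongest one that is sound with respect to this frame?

Reflexive (axiom T): yes — every world is R-related to itself.
Transitive (axiom 4): yes — every two-step R-path is closed by a direct edge.
Euclidean (axiom 5): no — w1 R w2 and w1 R w4, but not w2 R w4.
So F validates K, T, S4; S5 would additionally require R to be Euclidean. The strongest is S4.

S4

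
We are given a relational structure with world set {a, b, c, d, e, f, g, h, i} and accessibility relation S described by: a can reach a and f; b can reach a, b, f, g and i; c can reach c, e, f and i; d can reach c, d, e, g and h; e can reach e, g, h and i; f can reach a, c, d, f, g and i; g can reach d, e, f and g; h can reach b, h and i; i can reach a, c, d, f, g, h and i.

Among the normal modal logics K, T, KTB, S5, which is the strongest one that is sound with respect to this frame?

T

Reflexive (axiom T): yes — every world is S-related to itself.
Symmetric (axiom B): no — b S a but not a S b.
Euclidean (axiom 5): no — b S a and b S g, but not a S g.
So F validates K, T; KTB would additionally require S to be symmetric. The strongest is T.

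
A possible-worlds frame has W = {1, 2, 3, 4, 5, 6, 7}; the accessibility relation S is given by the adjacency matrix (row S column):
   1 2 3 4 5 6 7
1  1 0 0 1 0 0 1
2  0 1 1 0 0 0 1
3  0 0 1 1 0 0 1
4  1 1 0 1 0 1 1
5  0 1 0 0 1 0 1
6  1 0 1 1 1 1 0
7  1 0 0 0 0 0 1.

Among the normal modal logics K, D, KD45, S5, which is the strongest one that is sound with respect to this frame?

D

Serial (axiom D): yes — every world has a successor (e.g. 1 S 1).
Euclidean (axiom 5): no — 1 S 7 and 1 S 4, but not 7 S 4.
Transitive (axiom 4): no — 1 S 4 and 4 S 2, but not 1 S 2.
Reflexive (axiom T): yes — every world is S-related to itself.
So F validates K, D; KD45 would additionally require S to be Euclidean and transitive. The strongest is D.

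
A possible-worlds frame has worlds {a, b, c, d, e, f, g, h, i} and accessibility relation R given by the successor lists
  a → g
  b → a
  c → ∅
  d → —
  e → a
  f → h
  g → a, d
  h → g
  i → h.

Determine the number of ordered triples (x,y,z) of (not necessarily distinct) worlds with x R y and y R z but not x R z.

Enumerating: (a,g,a), (a,g,d), (b,a,g), (e,a,g), (f,h,g), (g,a,g), (h,g,a), (h,g,d), (i,h,g).

9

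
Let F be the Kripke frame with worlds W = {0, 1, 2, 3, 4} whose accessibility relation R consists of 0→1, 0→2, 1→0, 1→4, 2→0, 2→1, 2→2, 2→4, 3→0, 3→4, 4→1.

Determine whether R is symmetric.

No

Symmetric: no — 2 R 1 but not 1 R 2.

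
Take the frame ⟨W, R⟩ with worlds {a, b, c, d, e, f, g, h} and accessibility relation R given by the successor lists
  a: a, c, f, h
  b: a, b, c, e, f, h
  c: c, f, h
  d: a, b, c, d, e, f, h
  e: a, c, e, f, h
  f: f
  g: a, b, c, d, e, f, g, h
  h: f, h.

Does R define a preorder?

Yes

Reflexive: yes — every world is R-related to itself.
Transitive: yes — every two-step R-path is closed by a direct edge.
So R is a preorder.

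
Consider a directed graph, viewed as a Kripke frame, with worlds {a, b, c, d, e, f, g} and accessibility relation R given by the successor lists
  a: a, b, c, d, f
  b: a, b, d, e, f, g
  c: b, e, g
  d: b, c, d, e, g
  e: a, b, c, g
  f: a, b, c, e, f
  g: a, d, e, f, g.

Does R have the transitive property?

No

Transitive: no — a R b and b R e, but not a R e.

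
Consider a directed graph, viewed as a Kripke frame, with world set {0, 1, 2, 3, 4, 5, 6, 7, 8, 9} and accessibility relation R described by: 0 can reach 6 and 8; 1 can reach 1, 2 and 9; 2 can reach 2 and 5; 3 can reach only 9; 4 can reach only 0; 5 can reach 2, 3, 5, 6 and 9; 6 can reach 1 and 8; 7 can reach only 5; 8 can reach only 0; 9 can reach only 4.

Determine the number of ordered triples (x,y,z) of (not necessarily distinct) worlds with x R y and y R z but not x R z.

23

Enumerating: (0,6,1), (0,8,0), (1,2,5), (1,9,4), (2,5,3), (2,5,6), (2,5,9), (3,9,4), (4,0,6), (4,0,8), (5,6,1), (5,6,8), … and 11 more.
Total: 23.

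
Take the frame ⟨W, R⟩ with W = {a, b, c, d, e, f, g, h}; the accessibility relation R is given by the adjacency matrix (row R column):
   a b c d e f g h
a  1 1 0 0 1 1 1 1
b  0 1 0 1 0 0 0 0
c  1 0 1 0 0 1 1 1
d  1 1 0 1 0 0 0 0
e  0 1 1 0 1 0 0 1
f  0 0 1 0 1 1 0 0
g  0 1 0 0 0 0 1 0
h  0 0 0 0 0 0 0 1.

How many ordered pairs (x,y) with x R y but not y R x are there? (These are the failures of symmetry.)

14

Enumerating: (a,b), (a,e), (a,f), (a,g), (a,h), (c,a), (c,g), (c,h), (d,a), (e,b), (e,c), (e,h), (f,e), (g,b).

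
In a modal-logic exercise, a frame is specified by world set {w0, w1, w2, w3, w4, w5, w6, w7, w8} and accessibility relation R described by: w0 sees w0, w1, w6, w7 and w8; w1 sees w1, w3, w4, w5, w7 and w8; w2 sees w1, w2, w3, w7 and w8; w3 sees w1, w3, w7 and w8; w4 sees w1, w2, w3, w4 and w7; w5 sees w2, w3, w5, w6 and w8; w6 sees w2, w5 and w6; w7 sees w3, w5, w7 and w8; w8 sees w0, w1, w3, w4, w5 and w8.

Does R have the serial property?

Serial: yes — every world has a successor (e.g. w0 R w0).

Yes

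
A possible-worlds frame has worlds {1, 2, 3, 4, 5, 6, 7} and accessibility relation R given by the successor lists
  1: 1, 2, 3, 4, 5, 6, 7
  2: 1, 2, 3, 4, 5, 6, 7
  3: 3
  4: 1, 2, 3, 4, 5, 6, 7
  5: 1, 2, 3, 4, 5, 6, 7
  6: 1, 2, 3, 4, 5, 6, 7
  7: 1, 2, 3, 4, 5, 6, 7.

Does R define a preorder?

Reflexive: yes — every world is R-related to itself.
Transitive: yes — every two-step R-path is closed by a direct edge.
So R is a preorder.

Yes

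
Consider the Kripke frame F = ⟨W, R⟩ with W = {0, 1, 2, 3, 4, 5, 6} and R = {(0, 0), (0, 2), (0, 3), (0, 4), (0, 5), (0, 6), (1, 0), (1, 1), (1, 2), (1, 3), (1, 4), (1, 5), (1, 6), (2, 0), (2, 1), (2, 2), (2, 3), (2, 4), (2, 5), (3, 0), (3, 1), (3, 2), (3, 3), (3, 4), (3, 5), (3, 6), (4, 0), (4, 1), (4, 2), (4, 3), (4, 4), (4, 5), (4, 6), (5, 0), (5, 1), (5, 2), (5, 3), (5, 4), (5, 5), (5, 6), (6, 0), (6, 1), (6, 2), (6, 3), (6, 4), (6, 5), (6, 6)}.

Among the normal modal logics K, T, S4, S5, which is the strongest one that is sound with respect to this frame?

Reflexive (axiom T): yes — every world is R-related to itself.
Transitive (axiom 4): no — 0 R 2 and 2 R 1, but not 0 R 1.
Euclidean (axiom 5): no — 0 R 2 and 0 R 6, but not 2 R 6.
So F validates K, T; S4 would additionally require R to be transitive. The strongest is T.

T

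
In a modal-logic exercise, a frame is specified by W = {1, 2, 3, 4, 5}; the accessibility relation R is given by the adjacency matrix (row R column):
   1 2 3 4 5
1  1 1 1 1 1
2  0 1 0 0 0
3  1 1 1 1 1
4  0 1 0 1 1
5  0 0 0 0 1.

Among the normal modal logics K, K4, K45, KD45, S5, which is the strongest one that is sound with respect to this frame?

K4

Transitive (axiom 4): yes — every two-step R-path is closed by a direct edge.
Euclidean (axiom 5): no — 1 R 2 and 1 R 3, but not 2 R 3.
Serial (axiom D): yes — every world has a successor (e.g. 1 R 1).
Reflexive (axiom T): yes — every world is R-related to itself.
So F validates K, K4; K45 would additionally require R to be Euclidean. The strongest is K4.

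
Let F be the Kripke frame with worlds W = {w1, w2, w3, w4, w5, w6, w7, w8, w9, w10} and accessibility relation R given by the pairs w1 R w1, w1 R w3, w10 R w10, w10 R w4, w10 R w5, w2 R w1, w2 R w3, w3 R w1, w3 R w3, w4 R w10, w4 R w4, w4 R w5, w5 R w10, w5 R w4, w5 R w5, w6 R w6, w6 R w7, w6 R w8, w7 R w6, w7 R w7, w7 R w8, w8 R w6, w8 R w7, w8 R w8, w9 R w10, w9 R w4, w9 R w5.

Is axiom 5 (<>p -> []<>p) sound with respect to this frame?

Yes

By correspondence theory, 5 is valid on a frame iff R is Euclidean.
Euclidean: yes — any two successors of a common world are R-related.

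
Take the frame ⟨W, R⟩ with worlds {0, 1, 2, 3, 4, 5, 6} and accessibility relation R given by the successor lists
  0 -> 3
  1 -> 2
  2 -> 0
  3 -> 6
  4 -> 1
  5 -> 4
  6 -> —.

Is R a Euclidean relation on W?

No

Euclidean: no — 0 R 3 and 0 R 3, but not 3 R 3.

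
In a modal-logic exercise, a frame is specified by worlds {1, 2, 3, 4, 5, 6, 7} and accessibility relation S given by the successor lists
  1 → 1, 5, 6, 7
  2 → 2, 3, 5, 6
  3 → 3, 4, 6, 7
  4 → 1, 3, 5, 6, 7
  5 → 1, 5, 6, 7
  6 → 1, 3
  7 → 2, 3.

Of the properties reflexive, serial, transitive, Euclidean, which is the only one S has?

Reflexive: no — 4 is not related to itself.
Serial: yes — every world has a successor (e.g. 1 S 1).
Transitive: no — 1 S 6 and 6 S 3, but not 1 S 3.
Euclidean: no — 1 S 6 and 1 S 5, but not 6 S 5.
Only serial holds.

serial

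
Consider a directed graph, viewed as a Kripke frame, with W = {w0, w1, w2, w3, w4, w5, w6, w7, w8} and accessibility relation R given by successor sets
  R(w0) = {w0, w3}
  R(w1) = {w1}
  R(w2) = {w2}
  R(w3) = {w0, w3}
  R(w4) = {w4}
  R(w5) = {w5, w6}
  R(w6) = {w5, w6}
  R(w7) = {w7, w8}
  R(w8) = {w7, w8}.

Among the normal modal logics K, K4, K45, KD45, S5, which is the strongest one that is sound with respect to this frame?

S5

Transitive (axiom 4): yes — every two-step R-path is closed by a direct edge.
Euclidean (axiom 5): yes — any two successors of a common world are R-related.
Serial (axiom D): yes — every world has a successor (e.g. w0 R w0).
Reflexive (axiom T): yes — every world is R-related to itself.
So F validates K, K4, K45, KD45, S5. The strongest is S5.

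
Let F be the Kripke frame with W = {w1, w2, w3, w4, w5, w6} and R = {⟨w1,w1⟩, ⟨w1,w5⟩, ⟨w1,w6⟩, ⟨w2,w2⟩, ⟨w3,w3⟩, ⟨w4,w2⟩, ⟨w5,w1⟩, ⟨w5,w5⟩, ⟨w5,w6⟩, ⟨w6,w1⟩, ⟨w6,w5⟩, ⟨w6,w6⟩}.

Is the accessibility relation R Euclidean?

Euclidean: yes — any two successors of a common world are R-related.

Yes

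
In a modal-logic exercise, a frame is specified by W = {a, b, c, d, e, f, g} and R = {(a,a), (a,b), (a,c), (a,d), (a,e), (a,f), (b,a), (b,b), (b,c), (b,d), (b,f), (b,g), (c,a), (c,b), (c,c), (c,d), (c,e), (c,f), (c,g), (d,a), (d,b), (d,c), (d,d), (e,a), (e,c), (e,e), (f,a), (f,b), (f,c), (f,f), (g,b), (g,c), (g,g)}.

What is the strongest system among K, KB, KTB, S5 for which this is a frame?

KTB

Symmetric (axiom B): yes — every pair in R has its reverse in R.
Reflexive (axiom T): yes — every world is R-related to itself.
Euclidean (axiom 5): no — a R b and a R e, but not b R e.
So F validates K, KB, KTB; S5 would additionally require R to be Euclidean. The strongest is KTB.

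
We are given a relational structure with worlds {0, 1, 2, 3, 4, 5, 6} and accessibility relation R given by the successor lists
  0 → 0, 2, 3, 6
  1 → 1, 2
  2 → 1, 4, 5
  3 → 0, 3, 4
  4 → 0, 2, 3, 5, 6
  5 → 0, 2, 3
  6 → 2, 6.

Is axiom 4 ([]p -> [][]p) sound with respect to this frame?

No

Axiom 4 corresponds to the accessibility relation being transitive.
Transitive: no — 0 R 2 and 2 R 1, but not 0 R 1.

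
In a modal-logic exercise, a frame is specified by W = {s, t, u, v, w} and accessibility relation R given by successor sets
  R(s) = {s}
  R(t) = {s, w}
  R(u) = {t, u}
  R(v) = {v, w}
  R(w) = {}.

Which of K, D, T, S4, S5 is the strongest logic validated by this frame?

K

Serial (axiom D): no — w has no R-successor.
Reflexive (axiom T): no — t is not related to itself.
Transitive (axiom 4): no — u R t and t R s, but not u R s.
Euclidean (axiom 5): no — t R s and t R w, but not s R w.
So F validates K; D would additionally require R to be serial. The strongest is K.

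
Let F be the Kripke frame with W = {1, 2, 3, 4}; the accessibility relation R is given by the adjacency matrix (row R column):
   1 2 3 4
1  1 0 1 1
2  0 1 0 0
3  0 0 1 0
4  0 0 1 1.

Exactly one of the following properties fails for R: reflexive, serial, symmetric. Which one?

Reflexive: yes — every world is R-related to itself.
Serial: yes — every world has a successor (e.g. 1 R 1).
Symmetric: no — 1 R 3 but not 3 R 1.
Only symmetric fails.

symmetric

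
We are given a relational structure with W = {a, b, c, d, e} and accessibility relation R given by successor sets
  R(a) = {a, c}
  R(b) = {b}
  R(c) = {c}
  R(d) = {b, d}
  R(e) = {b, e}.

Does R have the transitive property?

Transitive: yes — every two-step R-path is closed by a direct edge.

Yes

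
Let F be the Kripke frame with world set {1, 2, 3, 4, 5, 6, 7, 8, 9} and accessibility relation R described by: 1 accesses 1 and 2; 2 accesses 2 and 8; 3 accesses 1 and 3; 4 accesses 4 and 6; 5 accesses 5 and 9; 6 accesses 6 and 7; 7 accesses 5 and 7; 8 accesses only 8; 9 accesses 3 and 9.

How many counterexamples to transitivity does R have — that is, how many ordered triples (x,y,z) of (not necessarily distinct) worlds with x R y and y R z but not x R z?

Enumerating: (1,2,8), (3,1,2), (4,6,7), (5,9,3), (6,7,5), (7,5,9), (9,3,1).

7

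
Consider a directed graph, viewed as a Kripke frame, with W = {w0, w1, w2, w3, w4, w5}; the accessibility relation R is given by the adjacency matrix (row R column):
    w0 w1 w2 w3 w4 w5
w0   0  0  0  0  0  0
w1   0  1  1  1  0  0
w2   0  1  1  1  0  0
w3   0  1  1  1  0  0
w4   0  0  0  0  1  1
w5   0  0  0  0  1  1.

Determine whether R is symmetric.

Symmetric: yes — every pair in R has its reverse in R.

Yes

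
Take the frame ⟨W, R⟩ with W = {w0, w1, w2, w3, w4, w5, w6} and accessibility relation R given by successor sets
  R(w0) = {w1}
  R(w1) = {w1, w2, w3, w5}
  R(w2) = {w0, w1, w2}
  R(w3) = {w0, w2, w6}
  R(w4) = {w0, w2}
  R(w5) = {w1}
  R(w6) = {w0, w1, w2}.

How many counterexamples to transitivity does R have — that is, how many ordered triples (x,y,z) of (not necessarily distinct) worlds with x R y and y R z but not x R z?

Enumerating: (w0,w1,w2), (w0,w1,w3), (w0,w1,w5), (w1,w2,w0), (w1,w3,w0), (w1,w3,w6), (w2,w1,w3), (w2,w1,w5), (w3,w0,w1), (w3,w2,w1), (w3,w6,w1), (w4,w0,w1), (w4,w2,w1), (w5,w1,w2), (w5,w1,w3), (w5,w1,w5), (w6,w1,w3), (w6,w1,w5).

18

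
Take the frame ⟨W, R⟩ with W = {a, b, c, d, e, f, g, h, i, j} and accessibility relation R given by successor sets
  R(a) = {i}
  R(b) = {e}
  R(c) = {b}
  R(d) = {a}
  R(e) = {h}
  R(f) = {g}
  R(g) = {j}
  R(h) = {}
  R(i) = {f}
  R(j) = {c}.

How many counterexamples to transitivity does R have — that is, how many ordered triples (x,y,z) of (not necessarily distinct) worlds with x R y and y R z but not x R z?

Enumerating: (a,i,f), (b,e,h), (c,b,e), (d,a,i), (f,g,j), (g,j,c), (i,f,g), (j,c,b).

8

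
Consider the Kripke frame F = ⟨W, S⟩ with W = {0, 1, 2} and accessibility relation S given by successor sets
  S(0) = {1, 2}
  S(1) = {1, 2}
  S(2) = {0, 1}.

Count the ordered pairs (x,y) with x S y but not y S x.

1

Enumerating: (0,1).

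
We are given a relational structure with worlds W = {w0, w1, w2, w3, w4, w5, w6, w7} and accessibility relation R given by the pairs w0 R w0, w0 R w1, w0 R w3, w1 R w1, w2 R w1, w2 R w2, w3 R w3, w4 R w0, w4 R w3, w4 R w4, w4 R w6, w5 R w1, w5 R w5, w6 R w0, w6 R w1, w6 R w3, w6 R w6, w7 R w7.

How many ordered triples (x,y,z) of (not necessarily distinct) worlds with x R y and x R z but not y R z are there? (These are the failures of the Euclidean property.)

19

Enumerating: (w0,w1,w0), (w0,w1,w3), (w0,w3,w0), (w0,w3,w1), (w2,w1,w2), (w4,w0,w4), (w4,w0,w6), (w4,w3,w0), (w4,w3,w4), (w4,w3,w6), (w4,w6,w4), (w5,w1,w5), … and 7 more.
Total: 19.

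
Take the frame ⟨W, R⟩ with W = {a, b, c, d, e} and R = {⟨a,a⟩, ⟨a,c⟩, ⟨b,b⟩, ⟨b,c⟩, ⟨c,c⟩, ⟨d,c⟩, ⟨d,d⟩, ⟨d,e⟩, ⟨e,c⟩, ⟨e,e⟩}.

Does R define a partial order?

Yes

Reflexive: yes — every world is R-related to itself.
Transitive: yes — every two-step R-path is closed by a direct edge.
Antisymmetric: yes — no distinct pair is related both ways.
So R is a partial order.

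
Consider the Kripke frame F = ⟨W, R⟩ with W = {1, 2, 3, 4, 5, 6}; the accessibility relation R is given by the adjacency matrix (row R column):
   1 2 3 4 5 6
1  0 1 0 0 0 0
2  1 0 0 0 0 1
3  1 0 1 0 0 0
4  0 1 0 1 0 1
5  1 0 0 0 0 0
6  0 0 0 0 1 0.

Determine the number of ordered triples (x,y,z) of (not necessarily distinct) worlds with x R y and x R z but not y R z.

Enumerating: (1,2,2), (2,1,1), (2,1,6), (2,6,1), (2,6,6), (3,1,1), (3,1,3), (4,2,2), (4,2,4), (4,6,2), (4,6,4), (4,6,6), (5,1,1), (6,5,5).

14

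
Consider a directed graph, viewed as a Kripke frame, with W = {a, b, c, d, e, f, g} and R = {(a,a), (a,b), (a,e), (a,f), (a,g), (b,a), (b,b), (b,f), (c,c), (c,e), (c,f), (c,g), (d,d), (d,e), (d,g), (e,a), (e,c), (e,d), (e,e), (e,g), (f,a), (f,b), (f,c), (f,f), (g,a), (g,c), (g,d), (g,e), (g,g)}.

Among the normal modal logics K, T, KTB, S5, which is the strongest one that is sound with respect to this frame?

KTB

Reflexive (axiom T): yes — every world is R-related to itself.
Symmetric (axiom B): yes — every pair in R has its reverse in R.
Euclidean (axiom 5): no — a R b and a R e, but not b R e.
So F validates K, T, KTB; S5 would additionally require R to be Euclidean. The strongest is KTB.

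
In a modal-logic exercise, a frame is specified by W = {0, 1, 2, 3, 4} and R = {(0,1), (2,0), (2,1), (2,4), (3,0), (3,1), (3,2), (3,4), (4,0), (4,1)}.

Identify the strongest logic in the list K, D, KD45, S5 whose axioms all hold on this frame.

Serial (axiom D): no — 1 has no R-successor.
Euclidean (axiom 5): no — 2 R 0 and 2 R 4, but not 0 R 4.
Transitive (axiom 4): yes — every two-step R-path is closed by a direct edge.
Reflexive (axiom T): no — 0 is not related to itself.
So F validates K; D would additionally require R to be serial. The strongest is K.

K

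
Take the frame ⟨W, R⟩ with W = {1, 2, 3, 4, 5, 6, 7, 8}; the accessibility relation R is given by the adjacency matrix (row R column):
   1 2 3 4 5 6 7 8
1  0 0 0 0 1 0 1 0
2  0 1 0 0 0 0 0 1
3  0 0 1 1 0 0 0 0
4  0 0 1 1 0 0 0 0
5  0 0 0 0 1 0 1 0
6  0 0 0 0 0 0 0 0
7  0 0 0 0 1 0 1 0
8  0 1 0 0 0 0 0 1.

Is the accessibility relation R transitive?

Transitive: yes — every two-step R-path is closed by a direct edge.

Yes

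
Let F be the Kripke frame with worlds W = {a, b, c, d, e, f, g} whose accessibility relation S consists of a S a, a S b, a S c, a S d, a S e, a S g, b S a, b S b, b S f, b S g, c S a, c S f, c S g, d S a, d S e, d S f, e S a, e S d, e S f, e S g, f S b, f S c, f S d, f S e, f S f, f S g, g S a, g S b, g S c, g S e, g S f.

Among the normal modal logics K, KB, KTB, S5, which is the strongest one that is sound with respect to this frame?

KB

Symmetric (axiom B): yes — every pair in S has its reverse in S.
Reflexive (axiom T): no — c is not related to itself.
Euclidean (axiom 5): no — a S b and a S c, but not b S c.
So F validates K, KB; KTB would additionally require S to be reflexive. The strongest is KB.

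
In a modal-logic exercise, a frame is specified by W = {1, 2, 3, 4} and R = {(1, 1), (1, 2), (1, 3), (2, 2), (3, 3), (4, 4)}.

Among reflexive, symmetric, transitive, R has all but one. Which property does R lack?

Reflexive: yes — every world is R-related to itself.
Symmetric: no — 1 R 2 but not 2 R 1.
Transitive: yes — every two-step R-path is closed by a direct edge.
Only symmetric fails.

symmetric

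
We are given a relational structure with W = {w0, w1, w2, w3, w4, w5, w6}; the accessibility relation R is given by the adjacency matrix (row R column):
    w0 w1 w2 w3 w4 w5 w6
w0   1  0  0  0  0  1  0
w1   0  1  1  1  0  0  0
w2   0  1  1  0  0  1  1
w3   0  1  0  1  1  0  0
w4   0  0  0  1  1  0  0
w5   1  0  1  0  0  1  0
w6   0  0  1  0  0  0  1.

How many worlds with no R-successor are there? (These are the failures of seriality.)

R is serial; there are no such worlds.

0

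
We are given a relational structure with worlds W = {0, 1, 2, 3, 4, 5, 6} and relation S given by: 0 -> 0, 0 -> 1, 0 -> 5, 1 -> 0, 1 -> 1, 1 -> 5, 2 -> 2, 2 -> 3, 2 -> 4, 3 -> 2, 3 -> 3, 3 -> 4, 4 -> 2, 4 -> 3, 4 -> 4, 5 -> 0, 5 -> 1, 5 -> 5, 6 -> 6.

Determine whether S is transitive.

Transitive: yes — every two-step S-path is closed by a direct edge.

Yes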